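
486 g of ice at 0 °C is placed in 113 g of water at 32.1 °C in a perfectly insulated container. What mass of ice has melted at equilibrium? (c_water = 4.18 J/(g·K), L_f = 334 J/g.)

m_melted ≈ 45.4 g

Heat available from the water dropping to 0 °C: 113·4.18·32.1 = 15162 J.
To melt every bit of ice: 486·334 = 162324 J.
15162 J < 162324 J, so only part of the ice melts and the system sits at 0 °C.
Mass melted = 15162/334 ≈ 45.4 g.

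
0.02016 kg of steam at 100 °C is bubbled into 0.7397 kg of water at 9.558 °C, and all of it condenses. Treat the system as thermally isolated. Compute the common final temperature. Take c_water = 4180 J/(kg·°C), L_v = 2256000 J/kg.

T_f ≈ 26.3 °C

Conservation of energy gives ΣQ = 0:
condense steam: −0.02016·2256000 = −45481; condensate cools 100→T: 0.02016·4180·(T − 100) = 84.27(T − 100); original water: 3091.9(T − 9.558)
3176.2 T = 45481 + 8426.9 + 29553 = 83461
T ≈ 26.28 °C, under the boiling point, so the assumption holds.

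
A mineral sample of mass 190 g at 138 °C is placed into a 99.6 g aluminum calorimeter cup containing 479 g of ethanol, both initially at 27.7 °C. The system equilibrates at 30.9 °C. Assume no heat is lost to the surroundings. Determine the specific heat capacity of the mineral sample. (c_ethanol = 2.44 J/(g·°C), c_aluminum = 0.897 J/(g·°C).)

Let T be the final temperature. ΣQ_i = 0:
190×c×(30.9 − 138) + 479×2.44×(30.9 − 27.7) + 99.6×0.897×(30.9 − 27.7) = 0
-20349 c = -4025.9
c = -4025.9/-20349 ≈ 0.1978 J/(g·°C)

c ≈ 0.198 J/(g·°C)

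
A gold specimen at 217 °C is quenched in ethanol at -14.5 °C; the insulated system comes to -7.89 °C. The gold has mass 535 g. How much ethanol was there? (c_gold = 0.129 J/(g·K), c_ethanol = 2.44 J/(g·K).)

m ≈ 962 g

Energy conservation, ΣQ = 0:
535·0.129·(-7.89 − 217) + m·2.44·(-7.89 − (-14.5)) = 0
16.13 m = 15521
m = 15521/16.13 ≈ 962.3 g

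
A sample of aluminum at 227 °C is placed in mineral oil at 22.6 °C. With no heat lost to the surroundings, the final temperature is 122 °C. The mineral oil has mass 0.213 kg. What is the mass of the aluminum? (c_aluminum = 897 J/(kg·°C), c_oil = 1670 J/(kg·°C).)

m ≈ 0.375 kg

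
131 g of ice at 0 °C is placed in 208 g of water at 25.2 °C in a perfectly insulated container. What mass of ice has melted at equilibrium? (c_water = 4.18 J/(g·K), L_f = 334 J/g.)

Heat available from the water dropping to 0 °C: 208·4.18·25.2 = 21910 J.
Fully melting the ice requires m_ice L_f = 131·334 = 43754 J.
Since 21910 < 43754 J, not all the ice melts; equilibrium is at 0 °C.
Mass melted = 21910/334 ≈ 65.6 g.

m_melted ≈ 65.6 g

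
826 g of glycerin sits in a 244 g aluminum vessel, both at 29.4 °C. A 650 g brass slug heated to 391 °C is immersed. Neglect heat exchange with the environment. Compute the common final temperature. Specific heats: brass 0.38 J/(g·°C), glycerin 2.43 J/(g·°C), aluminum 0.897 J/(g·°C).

T_f ≈ 65.5 °C

Conservation of energy gives ΣQ = 0:
650×0.38×(T − 391) + 826×2.43×(T − 29.4) + 244×0.897×(T − 29.4) = 0
2473 T = 162023
T = 162023 / 2473 = 65.5 °C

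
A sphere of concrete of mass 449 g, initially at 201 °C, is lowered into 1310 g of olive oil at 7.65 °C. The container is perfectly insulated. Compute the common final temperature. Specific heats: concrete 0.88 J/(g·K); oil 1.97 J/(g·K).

T_f ≈ 33.3 °C

T_f = Σ m_i c_i T_i / Σ m_i c_i:
T_f = (395.12*201 + 2580.7*7.65) / (395.12 + 2580.7)
    = 99161 / 2975.8 ≈ 33.32 °C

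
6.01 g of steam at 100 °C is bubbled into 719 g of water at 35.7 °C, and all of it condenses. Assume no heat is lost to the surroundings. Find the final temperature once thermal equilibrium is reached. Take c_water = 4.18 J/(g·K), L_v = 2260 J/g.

Taking heat into each body as positive, Σ m c ΔT = 0:
steam→water at 100 °C releases m L_v = 6.01×2260 = 13583
  condensed water 100 °C→T: 25.12(T − 100)
  water warms: 719×4.18×(T − 35.7) = 3005.4(T − 35.7)
3030.5 T = 13583 + 2512.2 + 107293 = 123388
T ≈ 40.71 °C — below 100 °C, confirming all the steam condensed.

T_f ≈ 40.7 °C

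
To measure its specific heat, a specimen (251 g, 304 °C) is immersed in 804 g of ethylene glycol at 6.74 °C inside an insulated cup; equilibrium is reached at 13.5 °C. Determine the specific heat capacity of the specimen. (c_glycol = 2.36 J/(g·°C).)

Heat lost by the specimen = heat gained by the glycol:
251·c·(304 − 13.5) = 804·2.36·(13.5 − 6.74)
72916 c = 12827  ⇒  c ≈ 0.1759 J/(g·°C)

c ≈ 0.176 J/(g·°C)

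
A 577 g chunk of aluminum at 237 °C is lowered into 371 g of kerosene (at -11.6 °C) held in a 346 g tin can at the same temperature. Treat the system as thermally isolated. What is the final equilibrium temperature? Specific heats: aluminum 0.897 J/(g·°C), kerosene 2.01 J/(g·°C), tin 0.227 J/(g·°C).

With ΣQ=0 the equilibrium temperature is the m·c-weighted mean:
T_f = (517.57·237 + 745.71·(-11.6) + 78.54·(-11.6)) / (517.57 + 745.71 + 78.54)
    = 113103 / 1341.8 ≈ 84.29 °C

T_f ≈ 84.3 °C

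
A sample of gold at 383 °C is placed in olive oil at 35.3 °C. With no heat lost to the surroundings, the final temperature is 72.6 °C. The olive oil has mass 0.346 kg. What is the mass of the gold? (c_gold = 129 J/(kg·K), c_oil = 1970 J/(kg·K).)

m ≈ 0.635 kg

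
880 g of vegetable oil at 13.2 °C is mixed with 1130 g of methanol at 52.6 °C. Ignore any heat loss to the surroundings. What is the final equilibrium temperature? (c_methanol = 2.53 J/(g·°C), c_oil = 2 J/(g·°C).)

T_f ≈ 37.6 °C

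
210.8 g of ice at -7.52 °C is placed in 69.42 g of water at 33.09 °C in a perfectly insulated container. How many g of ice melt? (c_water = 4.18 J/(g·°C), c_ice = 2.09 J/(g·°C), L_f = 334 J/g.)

m_melted ≈ 18.8 g

Water can give up m c ΔT = 69.42×4.18×33.09 = 9601.9 J before reaching 0 °C.
Warming the ice to 0 °C takes 210.8×2.09×7.52 = 3313.1 J, leaving 6288.8 J for melting.
Melting all 210.8 g of ice would need 210.8×334 = 70407 J.
That's not enough to melt it all — equilibrium is at 0 °C with ice remaining.
m_melt = 6288.8 / L_f = 18.83 g.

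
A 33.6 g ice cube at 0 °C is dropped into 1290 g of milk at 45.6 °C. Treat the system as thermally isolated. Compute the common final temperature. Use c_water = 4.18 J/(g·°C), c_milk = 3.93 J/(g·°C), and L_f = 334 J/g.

Sum of m c ΔT and latent-heat terms is zero:
melt ice: 33.6×334 = 11222
  meltwater 0→T: 33.6×4.18×T = 140.45 T
  milk: 5069.7(T − 45.6)
5210.1 T = 231178 − 11222 = 219956
T ≈ 42.22 °C (positive, so assuming full melt was valid).

T_f ≈ 42.2 °C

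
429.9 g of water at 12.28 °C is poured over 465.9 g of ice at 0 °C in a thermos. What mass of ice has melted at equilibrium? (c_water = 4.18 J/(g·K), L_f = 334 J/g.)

Cooling the water to 0 °C releases 429.9×4.18×12.28 = 22067 J.
To melt every bit of ice: 465.9×334 = 155611 J.
That's not enough to melt it all — equilibrium is at 0 °C with ice remaining.
m_melted×334 = 22067  ⇒  m_melted ≈ 66.07 g.

m_melted ≈ 66.1 g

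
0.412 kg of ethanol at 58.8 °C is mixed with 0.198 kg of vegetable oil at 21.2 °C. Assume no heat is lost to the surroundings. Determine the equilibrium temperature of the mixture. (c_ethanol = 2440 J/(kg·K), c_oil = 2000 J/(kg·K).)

T_f ≈ 48.2 °C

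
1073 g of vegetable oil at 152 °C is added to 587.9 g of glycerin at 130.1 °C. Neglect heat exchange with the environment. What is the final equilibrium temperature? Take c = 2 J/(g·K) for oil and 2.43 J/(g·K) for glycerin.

T_f ≈ 143.2 °C

With ΣQ=0 the equilibrium temperature is the m·c-weighted mean:
T_f = (2146×152 + 1428.6×130.1) / (2146 + 1428.6)
    = 512052 / 3574.6 ≈ 143.25 °C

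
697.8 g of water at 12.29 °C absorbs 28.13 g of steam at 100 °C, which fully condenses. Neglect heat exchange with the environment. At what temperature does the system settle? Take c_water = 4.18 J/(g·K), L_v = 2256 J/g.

T_f ≈ 36.6 °C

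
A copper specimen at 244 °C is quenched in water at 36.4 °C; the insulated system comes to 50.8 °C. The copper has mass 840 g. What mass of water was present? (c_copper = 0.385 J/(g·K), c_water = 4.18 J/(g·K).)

Taking heat into each body as positive, Σ m c ΔT = 0:
840×0.385×(50.8 − 244) + m×4.18×(50.8 − 36.4) = 0
60.19 m = 62481
m = 62481/60.19 ≈ 1038 g

m ≈ 1040 g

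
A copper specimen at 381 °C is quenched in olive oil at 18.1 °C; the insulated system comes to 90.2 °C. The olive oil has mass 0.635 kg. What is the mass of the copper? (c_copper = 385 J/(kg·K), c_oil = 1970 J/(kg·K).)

m ≈ 0.806 kg

|Q_copper| = |Q_oil|:
m·385·(381 − 90.2) = 0.635·1970·(90.2 − 18.1)
111958 m = 90193  ⇒  m ≈ 0.8056 kg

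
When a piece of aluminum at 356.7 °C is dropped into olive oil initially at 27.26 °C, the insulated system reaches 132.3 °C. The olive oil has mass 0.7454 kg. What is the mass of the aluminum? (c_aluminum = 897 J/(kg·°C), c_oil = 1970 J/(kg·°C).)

m ≈ 0.766 kg

Energy conservation, ΣQ = 0:
m×897×(132.3 − 356.7) + 0.7454×1970×(132.3 − 27.26) = 0
-201287 m = -154245
m = -154245/-201287 ≈ 0.7663 kg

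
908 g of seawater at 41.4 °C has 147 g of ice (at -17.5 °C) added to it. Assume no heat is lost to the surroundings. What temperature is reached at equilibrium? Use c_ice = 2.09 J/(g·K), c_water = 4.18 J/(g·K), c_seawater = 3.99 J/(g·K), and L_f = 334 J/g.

T_f ≈ 22.5 °C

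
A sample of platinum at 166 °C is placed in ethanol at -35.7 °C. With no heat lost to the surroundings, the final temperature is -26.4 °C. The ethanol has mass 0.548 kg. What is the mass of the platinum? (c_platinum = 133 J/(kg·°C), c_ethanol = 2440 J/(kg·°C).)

Setting the total heat transfer to zero:
m·133·(-26.4 − 166) + 0.548·2440·(-26.4 − (-35.7)) = 0
-25589 m = -12435
m = -12435/-25589 ≈ 0.486 kg

m ≈ 0.486 kg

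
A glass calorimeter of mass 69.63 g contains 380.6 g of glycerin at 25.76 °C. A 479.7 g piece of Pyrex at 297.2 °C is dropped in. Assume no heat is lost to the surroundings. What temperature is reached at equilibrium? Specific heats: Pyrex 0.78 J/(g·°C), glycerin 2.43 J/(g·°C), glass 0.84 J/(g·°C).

T_f ≈ 100.6 °C

Conservation of energy gives ΣQ = 0:
479.7·0.78·(T − 297.2) + 380.6·2.43·(T − 25.76) + 69.63·0.84·(T − 25.76) = 0
374.17(T − 297.2) + 924.86(T − 25.76) + 58.49(T − 25.76) = 0
(374.17 + 924.86 + 58.49) T = 374.17·297.2 + 924.86·25.76 + 58.49·25.76
T ≈ 100.58 °C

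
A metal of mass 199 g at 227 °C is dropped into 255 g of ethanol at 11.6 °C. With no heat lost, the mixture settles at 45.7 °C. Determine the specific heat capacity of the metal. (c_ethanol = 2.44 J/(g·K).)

c ≈ 0.588 J/(g·K)

m_s c (T_s − T_f) = m_ethanol c_ethanol (T_f − T_0):
199·c·(227 − 45.7) = 255·2.44·(45.7 − 11.6)
36079 c = 21217  ⇒  c ≈ 0.5881 J/(g·K)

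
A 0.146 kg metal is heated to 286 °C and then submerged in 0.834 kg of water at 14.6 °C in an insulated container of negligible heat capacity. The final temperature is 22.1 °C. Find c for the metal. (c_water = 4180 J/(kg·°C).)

m_s c (T_s − T_f) = m_water c_water (T_f − T_0):
0.146·c·(286 − 22.1) = 0.834·4180·(22.1 − 14.6)
38.53 c = 26146  ⇒  c ≈ 678.6 J/(kg·°C)

c ≈ 679 J/(kg·°C)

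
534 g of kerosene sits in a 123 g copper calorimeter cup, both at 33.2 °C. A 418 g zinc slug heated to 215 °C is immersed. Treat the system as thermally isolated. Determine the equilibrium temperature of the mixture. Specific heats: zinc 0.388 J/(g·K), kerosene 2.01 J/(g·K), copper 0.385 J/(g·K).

T_f ≈ 56.2 °C

Setting the total heat transfer to zero:
418×0.388×(T − 215) + 534×2.01×(T − 33.2) + 123×0.385×(T − 33.2) = 0
162.18(T − 215) + 1073.3(T − 33.2) + 47.36(T − 33.2) = 0
(162.18 + 1073.3 + 47.36) T = 162.18×215 + 1073.3×33.2 + 47.36×33.2
T = 72077/1282.9 ≈ 56.18 °C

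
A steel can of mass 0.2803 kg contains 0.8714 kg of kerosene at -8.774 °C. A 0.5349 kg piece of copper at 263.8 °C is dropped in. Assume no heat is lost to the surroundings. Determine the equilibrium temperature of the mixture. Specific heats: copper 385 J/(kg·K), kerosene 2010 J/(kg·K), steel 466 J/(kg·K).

Net heat exchanged in the isolated system is zero:
0.5349*385*(T − 263.8) + 0.8714*2010*(T − (-8.774)) + 0.2803*466*(T − (-8.774)) = 0
205.94(T − 263.8) + 1751.5(T − (-8.774)) + 130.62(T − (-8.774)) = 0
(205.94 + 1751.5 + 130.62) T = 205.94*263.8 + 1751.5*(-8.774) + 130.62*(-8.774)
T ≈ 18.11 °C

T_f ≈ 18.1 °C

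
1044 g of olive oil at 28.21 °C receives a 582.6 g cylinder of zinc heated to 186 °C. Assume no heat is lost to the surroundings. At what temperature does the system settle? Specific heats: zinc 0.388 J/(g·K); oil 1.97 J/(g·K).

T_f ≈ 43.8 °C

Set heat shed by the hot body equal to heat absorbed by the cold body:
582.6*0.388*(186 − T) = 1044*1.97*(T − 28.21)
226.05(186 − T) = 2056.7(T − 28.21)
2282.7 T = 100064  ⇒  T ≈ 43.84 °C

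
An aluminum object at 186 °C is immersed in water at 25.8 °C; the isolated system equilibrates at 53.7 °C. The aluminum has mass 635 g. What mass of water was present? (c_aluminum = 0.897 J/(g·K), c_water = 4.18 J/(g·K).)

m ≈ 646 g

Setting the total heat transfer to zero:
635·0.897·(53.7 − 186) + m·4.18·(53.7 − 25.8) = 0
116.62 m = 75357
m = 75357/116.62 ≈ 646.2 g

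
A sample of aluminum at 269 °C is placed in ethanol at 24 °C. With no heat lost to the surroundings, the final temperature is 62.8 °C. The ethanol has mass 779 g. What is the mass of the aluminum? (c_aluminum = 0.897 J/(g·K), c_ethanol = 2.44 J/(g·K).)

|Q_aluminum| = |Q_ethanol|:
m·0.897·(269 − 62.8) = 779·2.44·(62.8 − 24)
184.96 m = 73749  ⇒  m ≈ 398.7 g

m ≈ 399 g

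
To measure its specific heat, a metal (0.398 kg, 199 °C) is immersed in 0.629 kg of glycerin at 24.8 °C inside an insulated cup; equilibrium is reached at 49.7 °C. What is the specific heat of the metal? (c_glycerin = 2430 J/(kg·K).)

Net heat exchanged in the isolated system is zero:
0.398·c·(49.7 − 199) + 0.629·2430·(49.7 − 24.8) = 0
-59.42 c = -38059
c = -38059/-59.42 ≈ 640.5 J/(kg·K)

c ≈ 640 J/(kg·K)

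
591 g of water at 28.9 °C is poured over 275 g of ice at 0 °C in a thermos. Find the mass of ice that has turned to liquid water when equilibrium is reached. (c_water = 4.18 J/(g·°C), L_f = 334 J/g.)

m_melted ≈ 214 g

Heat available from the water dropping to 0 °C: 591×4.18×28.9 = 71394 J.
Melting all 275 g of ice would need 275×334 = 91850 J.
71394 J < 91850 J, so only part of the ice melts and the system sits at 0 °C.
m_melted×334 = 71394  ⇒  m_melted ≈ 213.8 g.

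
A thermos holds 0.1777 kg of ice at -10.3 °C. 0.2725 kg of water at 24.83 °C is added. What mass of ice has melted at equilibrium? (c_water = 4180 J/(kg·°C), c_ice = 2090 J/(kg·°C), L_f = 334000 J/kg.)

m_melted ≈ 0.0732 kg

Water can give up m c ΔT = 0.2725×4180×24.83 = 28283 J before reaching 0 °C.
Of that, 0.1777×2090×10.3 = 3825.3 J goes to bring the ice to 0 °C, leaving 24457 J.
To melt every bit of ice: 0.1777×334000 = 59352 J.
That's not enough to melt it all — equilibrium is at 0 °C with ice remaining.
Mass melted = 24457/334000 ≈ 0.07323 kg.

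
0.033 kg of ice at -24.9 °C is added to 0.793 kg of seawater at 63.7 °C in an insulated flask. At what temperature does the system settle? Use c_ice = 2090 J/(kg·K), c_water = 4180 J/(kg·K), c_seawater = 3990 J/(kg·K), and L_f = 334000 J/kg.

T_f ≈ 57.2 °C

Sum of m c ΔT and latent-heat terms is zero:
warm ice to 0 °C: 0.033·2090·(0 − (-24.9)) = 1717.4
  fusion: m_ice L_f = 0.033·334000 = 11022
  warm the meltwater: 137.94 T
  seawater cools: 0.793·3990·(T − 63.7) = 3164.1(T − 63.7)
3302 T = 201551 − 12739 = 188812
T ≈ 57.18 °C. Since T > 0 °C, the all-ice-melts assumption holds.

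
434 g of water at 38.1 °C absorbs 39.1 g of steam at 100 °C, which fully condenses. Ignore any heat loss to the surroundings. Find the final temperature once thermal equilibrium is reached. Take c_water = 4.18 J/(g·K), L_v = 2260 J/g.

T_f ≈ 87.9 °C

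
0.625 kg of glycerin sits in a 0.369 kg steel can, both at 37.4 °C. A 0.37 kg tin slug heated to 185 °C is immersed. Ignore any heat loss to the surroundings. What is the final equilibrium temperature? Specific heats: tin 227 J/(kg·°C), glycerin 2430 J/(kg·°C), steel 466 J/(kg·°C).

Conservation of energy gives ΣQ = 0:
0.37×227×(T − 185) + 0.625×2430×(T − 37.4) + 0.369×466×(T − 37.4) = 0
1774.7 T = 78770
T = 78770 / 1774.7 = 44.4 °C

T_f ≈ 44.4 °C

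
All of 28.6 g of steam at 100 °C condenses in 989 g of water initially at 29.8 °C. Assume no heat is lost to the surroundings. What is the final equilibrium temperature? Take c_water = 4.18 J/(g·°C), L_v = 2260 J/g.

Net heat exchanged in the isolated system is zero:
latent heat released on condensation: 28.6×2260 = 64636; condensate cools 100→T: 28.6×4.18×(T − 100) = 119.55(T − 100); water warms: 989×4.18×(T − 29.8) = 4134(T − 29.8)
4253.6 T = 64636 + 11955 + 123194 = 199785
T ≈ 46.97 °C — below 100 °C, confirming all the steam condensed.

T_f ≈ 47.0 °C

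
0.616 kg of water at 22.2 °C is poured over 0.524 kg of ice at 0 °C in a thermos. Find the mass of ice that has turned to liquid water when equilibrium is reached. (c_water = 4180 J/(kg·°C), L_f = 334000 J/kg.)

m_melted ≈ 0.171 kg

Heat available from the water dropping to 0 °C: 0.616×4180×22.2 = 57162 J.
Fully melting the ice requires m_ice L_f = 0.524×334000 = 175016 J.
Since 57162 < 175016 J, not all the ice melts; equilibrium is at 0 °C.
m_melt = 57162 / L_f = 0.1711 kg.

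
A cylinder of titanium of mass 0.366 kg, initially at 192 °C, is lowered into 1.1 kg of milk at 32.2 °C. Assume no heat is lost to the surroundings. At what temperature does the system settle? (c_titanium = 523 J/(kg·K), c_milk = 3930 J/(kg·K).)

T_f ≈ 39.0 °C

|Q_titanium| = |Q_milk|:
0.366·523·(192 − T) = 1.1·3930·(T − 32.2)
191.42(192 − T) = 4323(T − 32.2)
4514.4 T = 175953  ⇒  T ≈ 38.98 °C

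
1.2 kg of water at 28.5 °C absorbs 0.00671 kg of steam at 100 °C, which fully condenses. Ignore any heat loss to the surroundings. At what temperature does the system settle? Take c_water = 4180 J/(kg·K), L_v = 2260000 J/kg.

Let T be the final temperature. ΣQ_i = 0:
latent heat released on condensation: 0.00671·2260000 = 15165; condensate cools 100→T: 0.00671·4180·(T − 100) = 28.05(T − 100); water warms: 1.2·4180·(T − 28.5) = 5016(T − 28.5)
5044 T = 15165 + 2804.8 + 142956 = 160925
T ≈ 31.90 °C, under the boiling point, so the assumption holds.

T_f ≈ 31.9 °C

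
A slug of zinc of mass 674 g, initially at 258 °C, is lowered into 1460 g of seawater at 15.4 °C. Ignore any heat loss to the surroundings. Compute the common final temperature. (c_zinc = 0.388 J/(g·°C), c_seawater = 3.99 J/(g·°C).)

T_f ≈ 25.8 °C

With ΣQ=0 the equilibrium temperature is the m·c-weighted mean:
T_f = (261.51×258 + 5825.4×15.4) / (261.51 + 5825.4)
    = 157181 / 6086.9 ≈ 25.82 °C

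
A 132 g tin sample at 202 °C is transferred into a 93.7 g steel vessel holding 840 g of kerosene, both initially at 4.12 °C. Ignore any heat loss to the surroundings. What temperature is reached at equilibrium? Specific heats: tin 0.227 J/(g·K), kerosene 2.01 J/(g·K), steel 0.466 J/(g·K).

T_f ≈ 7.5 °C

Conservation of energy gives ΣQ = 0:
132·0.227·(T − 202) + 840·2.01·(T − 4.12) + 93.7·0.466·(T − 4.12) = 0
29.96(T − 202) + 1688.4(T − 4.12) + 43.66(T − 4.12) = 0
1762 T = 13189
T = 13189/1762 ≈ 7.49 °C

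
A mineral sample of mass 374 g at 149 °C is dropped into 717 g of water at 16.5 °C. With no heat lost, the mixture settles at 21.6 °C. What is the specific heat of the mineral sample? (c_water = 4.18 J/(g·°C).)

Heat lost by the mineral sample = heat gained by the water:
374×c×(149 − 21.6) = 717×4.18×(21.6 − 16.5)
47648 c = 15285  ⇒  c ≈ 0.3208 J/(g·°C)

c ≈ 0.321 J/(g·°C)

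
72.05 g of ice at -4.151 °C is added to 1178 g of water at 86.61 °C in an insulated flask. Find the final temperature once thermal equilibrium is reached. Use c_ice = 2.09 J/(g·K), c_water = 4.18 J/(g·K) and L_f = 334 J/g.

T_f ≈ 76.9 °C

Sum of m c ΔT and latent-heat terms is zero:
warm ice to 0 °C: 72.05×2.09×(0 − (-4.151)) = 625.08; fusion: m_ice L_f = 72.05×334 = 24065; meltwater 0→T: 72.05×4.18×T = 301.17 T; water: 4924(T − 86.61)
5225.2 T = 426471 − 24690 = 401781
T ≈ 76.89 °C (positive, so assuming full melt was valid).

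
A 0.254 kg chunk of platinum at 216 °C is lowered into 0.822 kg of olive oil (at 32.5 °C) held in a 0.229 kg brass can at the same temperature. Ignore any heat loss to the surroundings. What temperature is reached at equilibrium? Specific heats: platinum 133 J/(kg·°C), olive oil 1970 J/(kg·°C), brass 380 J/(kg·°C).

With ΣQ=0 the equilibrium temperature is the m·c-weighted mean:
T_f = (33.78*216 + 1619.3*32.5 + 87.02*32.5) / (33.78 + 1619.3 + 87.02)
    = 62754 / 1740.1 ≈ 36.06 °C

T_f ≈ 36.1 °C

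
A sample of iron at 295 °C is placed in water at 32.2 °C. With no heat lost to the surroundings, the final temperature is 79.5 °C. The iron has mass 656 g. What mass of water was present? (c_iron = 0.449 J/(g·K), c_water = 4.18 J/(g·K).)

m ≈ 321 g

|Q_iron| = |Q_water|:
656·0.449·(295 − 79.5) = m·4.18·(79.5 − 32.2)
197.71 m = 63474  ⇒  m ≈ 321 g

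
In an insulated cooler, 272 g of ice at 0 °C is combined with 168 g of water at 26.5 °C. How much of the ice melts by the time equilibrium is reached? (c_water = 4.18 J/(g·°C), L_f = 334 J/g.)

Heat available from the water dropping to 0 °C: 168×4.18×26.5 = 18609 J.
Melting all 272 g of ice would need 272×334 = 90848 J.
That's not enough to melt it all — equilibrium is at 0 °C with ice remaining.
m_melt = 18609 / L_f = 55.72 g.

m_melted ≈ 55.7 g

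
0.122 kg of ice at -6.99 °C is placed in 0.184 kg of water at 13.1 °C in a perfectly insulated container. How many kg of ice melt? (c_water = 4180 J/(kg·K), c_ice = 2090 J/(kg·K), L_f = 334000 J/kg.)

Cooling the water to 0 °C releases 0.184×4180×13.1 = 10075 J.
Of that, 0.122×2090×6.99 = 1782.3 J goes to bring the ice to 0 °C, leaving 8293.2 J.
Melting all 0.122 kg of ice would need 0.122×334000 = 40748 J.
8293.2 J < 40748 J, so only part of the ice melts and the system sits at 0 °C.
Mass melted = 8293.2/334000 ≈ 0.02483 kg.

m_melted ≈ 0.0248 kg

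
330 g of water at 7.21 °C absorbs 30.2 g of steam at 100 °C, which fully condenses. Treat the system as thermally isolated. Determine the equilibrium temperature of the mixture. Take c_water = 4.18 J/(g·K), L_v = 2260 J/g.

T_f ≈ 60.3 °C

Heat gained plus heat lost sum to zero:
condense steam: −30.2×2260 = −68252
  condensed water 100 °C→T: 126.24(T − 100)
  original water: 1379.4(T − 7.21)
1505.6 T = 68252 + 12624 + 9945.5 = 90821
T ≈ 60.32 °C (< 100 °C, so full condensation is consistent).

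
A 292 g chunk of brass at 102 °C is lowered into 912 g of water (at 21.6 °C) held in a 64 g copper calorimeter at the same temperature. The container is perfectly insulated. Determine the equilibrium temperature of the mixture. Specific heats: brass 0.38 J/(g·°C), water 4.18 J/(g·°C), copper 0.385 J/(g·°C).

Conservation of energy gives ΣQ = 0:
292*0.38*(T − 102) + 912*4.18*(T − 21.6) + 64*0.385*(T − 21.6) = 0
110.96(T − 102) + 3812.2(T − 21.6) + 24.64(T − 21.6) = 0
(110.96 + 3812.2 + 24.64) T = 110.96*102 + 3812.2*21.6 + 24.64*21.6
T = 94193 / 3947.8 = 23.9 °C

T_f ≈ 23.9 °C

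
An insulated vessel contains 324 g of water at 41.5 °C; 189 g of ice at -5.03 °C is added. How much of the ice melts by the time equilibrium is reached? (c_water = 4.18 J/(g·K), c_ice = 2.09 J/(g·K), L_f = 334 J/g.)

m_melted ≈ 162 g

Cooling the water to 0 °C releases 324×4.18×41.5 = 56204 J.
Warming the ice to 0 °C takes 189×2.09×5.03 = 1986.9 J, leaving 54217 J for melting.
Fully melting the ice requires m_ice L_f = 189×334 = 63126 J.
54217 J < 63126 J, so only part of the ice melts and the system sits at 0 °C.
m_melted×334 = 54217  ⇒  m_melted ≈ 162.3 g.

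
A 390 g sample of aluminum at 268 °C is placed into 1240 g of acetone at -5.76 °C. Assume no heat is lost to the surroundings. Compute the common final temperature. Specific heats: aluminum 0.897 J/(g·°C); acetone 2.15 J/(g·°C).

T_f ≈ 26.0 °C

Net heat exchanged in the isolated system is zero:
390·0.897·(T − 268) + 1240·2.15·(T − (-5.76)) = 0
349.83(T − 268) + 2666(T − (-5.76)) = 0
3015.8 T = 78398
T ≈ 26.00 °C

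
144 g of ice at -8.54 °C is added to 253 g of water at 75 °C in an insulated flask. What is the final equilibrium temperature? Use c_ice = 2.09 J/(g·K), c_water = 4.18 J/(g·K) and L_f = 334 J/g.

Let T be the final temperature. ΣQ_i = 0:
warm ice to 0 °C: 144·2.09·(0 − (-8.54)) = 2570.2
  fusion: m_ice L_f = 144·334 = 48096
  warm the meltwater: 601.92 T
  water: 1057.5(T − 75)
1659.5 T = 79316 − 50666 = 28649
T ≈ 17.26 °C — above 0 °C, consistent with complete melting.

T_f ≈ 17.3 °C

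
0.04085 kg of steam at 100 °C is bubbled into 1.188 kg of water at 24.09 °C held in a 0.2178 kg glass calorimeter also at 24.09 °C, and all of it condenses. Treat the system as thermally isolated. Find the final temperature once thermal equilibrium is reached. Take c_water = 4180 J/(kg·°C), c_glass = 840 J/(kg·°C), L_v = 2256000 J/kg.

T_f ≈ 43.9 °C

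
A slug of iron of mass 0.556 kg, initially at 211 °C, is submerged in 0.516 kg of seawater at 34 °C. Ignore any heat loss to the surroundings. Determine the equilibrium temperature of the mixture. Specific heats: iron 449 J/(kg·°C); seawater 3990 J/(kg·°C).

T_f ≈ 53.1 °C

|Q_iron| = |Q_seawater|:
0.556·449·(211 − T) = 0.516·3990·(T − 34)
249.64(211 − T) = 2058.8(T − 34)
2308.5 T = 122675  ⇒  T ≈ 53.14 °C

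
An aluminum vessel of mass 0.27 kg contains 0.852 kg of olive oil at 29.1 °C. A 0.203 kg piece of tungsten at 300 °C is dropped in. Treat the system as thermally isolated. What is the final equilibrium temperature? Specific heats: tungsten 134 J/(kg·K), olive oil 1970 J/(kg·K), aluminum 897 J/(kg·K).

T_f ≈ 32.9 °C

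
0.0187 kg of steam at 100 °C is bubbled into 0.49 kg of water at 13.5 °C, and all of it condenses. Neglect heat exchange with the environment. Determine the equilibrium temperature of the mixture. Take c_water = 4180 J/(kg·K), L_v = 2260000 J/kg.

T_f ≈ 36.6 °C

Setting the total heat transfer to zero:
condense steam: −0.0187×2260000 = −42262; condensed water 100 °C→T: 78.17(T − 100); original water: 2048.2(T − 13.5)
2126.4 T = 42262 + 7816.6 + 27651 = 77729
T ≈ 36.55 °C, under the boiling point, so the assumption holds.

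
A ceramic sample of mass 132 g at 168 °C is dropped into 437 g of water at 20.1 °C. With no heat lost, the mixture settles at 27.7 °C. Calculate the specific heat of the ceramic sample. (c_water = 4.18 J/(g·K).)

Heat lost by the ceramic sample = heat gained by the water:
132·c·(168 − 27.7) = 437·4.18·(27.7 − 20.1)
18520 c = 13883  ⇒  c ≈ 0.7496 J/(g·K)

c ≈ 0.75 J/(g·K)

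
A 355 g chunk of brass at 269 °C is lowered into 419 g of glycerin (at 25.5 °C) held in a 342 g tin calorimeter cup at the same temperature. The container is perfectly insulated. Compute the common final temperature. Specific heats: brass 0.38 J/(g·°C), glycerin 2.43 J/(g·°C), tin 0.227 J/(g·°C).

T_f ≈ 52.2 °C

T_f = Σ m_i c_i T_i / Σ m_i c_i:
T_f = (134.9·269 + 1018.2·25.5 + 77.63·25.5) / (134.9 + 1018.2 + 77.63)
    = 64231 / 1230.7 ≈ 52.19 °C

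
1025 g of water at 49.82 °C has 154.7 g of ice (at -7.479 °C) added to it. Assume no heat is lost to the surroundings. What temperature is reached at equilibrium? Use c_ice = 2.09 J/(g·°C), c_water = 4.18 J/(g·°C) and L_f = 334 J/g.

Sum of m c ΔT and latent-heat terms is zero:
warm ice to 0 °C: 154.7·2.09·(0 − (-7.479)) = 2418.1; fusion: m_ice L_f = 154.7·334 = 51670; meltwater 0→T: 154.7·4.18·T = 646.65 T; water cools: 1025·4.18·(T − 49.82) = 4284.5(T − 49.82)
4931.1 T = 213454 − 54088 = 159366
T ≈ 32.32 °C. Since T > 0 °C, the all-ice-melts assumption holds.

T_f ≈ 32.3 °C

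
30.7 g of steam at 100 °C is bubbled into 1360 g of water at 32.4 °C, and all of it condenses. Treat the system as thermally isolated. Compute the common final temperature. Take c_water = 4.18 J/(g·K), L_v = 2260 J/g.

Setting the total heat transfer to zero:
latent heat released on condensation: 30.7·2260 = 69382
  condensed water 100 °C→T: 128.33(T − 100)
  original water: 5684.8(T − 32.4)
5813.1 T = 69382 + 12833 + 184188 = 266402
T ≈ 45.83 °C, under the boiling point, so the assumption holds.

T_f ≈ 45.8 °C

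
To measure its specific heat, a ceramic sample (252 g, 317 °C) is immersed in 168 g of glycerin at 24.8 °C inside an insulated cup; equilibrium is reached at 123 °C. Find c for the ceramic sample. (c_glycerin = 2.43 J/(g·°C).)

c ≈ 0.82 J/(g·°C)

Taking heat into each body as positive, Σ m c ΔT = 0:
252×c×(123 − 317) + 168×2.43×(123 − 24.8) = 0
-48888 c = -40089
c = -40089/-48888 ≈ 0.82 J/(g·°C)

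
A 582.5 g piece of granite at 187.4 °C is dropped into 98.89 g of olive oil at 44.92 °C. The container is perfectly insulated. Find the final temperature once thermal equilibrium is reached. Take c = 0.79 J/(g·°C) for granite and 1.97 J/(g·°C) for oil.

T_f ≈ 145.0 °C

With ΣQ=0 the equilibrium temperature is the m·c-weighted mean:
T_f = (460.18·187.4 + 194.81·44.92) / (460.18 + 194.81)
    = 94988 / 654.99 ≈ 145.02 °C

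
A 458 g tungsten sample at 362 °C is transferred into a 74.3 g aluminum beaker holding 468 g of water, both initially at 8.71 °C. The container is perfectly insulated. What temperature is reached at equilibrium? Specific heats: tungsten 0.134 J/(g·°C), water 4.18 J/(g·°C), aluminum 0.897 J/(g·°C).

T_f ≈ 19.1 °C

Conservation of energy gives ΣQ = 0:
458*0.134*(T − 362) + 468*4.18*(T − 8.71) + 74.3*0.897*(T − 8.71) = 0
2084.3 T = 39836
T = 39836 / 2084.3 = 19.1 °C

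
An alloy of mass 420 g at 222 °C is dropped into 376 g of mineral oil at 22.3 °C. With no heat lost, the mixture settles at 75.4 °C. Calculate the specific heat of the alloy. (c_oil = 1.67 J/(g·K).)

c ≈ 0.542 J/(g·K)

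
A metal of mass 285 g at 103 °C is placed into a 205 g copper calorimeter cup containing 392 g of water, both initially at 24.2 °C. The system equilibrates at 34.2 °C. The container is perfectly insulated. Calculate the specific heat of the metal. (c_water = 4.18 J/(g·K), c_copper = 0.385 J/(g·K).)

c ≈ 0.876 J/(g·K)

Conservation of energy gives ΣQ = 0:
285·c·(34.2 − 103) + 392·4.18·(34.2 − 24.2) + 205·0.385·(34.2 − 24.2) = 0
-19608 c = -17175
c = -17175/-19608 ≈ 0.8759 J/(g·K)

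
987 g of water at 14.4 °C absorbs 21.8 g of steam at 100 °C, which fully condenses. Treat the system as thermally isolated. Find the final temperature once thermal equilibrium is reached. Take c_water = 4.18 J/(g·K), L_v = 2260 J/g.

T_f ≈ 27.9 °C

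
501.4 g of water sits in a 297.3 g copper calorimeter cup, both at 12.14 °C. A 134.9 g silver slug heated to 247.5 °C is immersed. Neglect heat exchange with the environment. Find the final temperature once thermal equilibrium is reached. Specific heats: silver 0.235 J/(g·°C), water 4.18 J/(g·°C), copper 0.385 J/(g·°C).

T_f ≈ 15.5 °C

With ΣQ=0 the equilibrium temperature is the m·c-weighted mean:
T_f = (31.7*247.5 + 2095.9*12.14 + 114.46*12.14) / (31.7 + 2095.9 + 114.46)
    = 34679 / 2242 ≈ 15.47 °C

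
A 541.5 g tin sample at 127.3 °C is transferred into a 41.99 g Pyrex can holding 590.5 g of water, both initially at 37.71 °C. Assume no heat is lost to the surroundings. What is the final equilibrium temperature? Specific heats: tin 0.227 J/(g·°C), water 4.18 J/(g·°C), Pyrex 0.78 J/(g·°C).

T_f ≈ 41.9 °C

Energy conservation, ΣQ = 0:
541.5×0.227×(T − 127.3) + 590.5×4.18×(T − 37.71) + 41.99×0.78×(T − 37.71) = 0
122.92(T − 127.3) + 2468.3(T − 37.71) + 32.75(T − 37.71) = 0
(122.92 + 2468.3 + 32.75) T = 122.92×127.3 + 2468.3×37.71 + 32.75×37.71
T = 109962/2624 ≈ 41.91 °C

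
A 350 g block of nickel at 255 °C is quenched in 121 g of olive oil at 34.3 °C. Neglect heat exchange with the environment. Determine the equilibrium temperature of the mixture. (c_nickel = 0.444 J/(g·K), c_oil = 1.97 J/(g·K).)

With ΣQ=0 the equilibrium temperature is the m·c-weighted mean:
T_f = (155.4*255 + 238.37*34.3) / (155.4 + 238.37)
    = 47803 / 393.77 ≈ 121.40 °C

T_f ≈ 121.4 °C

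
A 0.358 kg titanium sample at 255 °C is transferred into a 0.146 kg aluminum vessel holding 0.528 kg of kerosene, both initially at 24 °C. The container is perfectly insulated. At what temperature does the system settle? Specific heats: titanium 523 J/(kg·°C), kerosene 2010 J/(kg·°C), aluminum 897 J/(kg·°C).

T_f ≈ 55.4 °C

Let T be the final temperature. ΣQ_i = 0:
0.358*523*(T − 255) + 0.528*2010*(T − 24) + 0.146*897*(T − 24) = 0
(187.23 + 1061.3 + 130.96) T = 187.23*255 + 1061.3*24 + 130.96*24
T = 76358 / 1379.5 = 55.4 °C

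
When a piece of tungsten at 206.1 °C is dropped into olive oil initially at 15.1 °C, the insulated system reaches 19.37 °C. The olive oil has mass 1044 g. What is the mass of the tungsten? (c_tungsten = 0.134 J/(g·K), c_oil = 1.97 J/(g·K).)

Heat lost by the tungsten = heat gained by the oil:
m×0.134×(206.1 − 19.37) = 1044×1.97×(19.37 − 15.1)
25.02 m = 8782  ⇒  m ≈ 351 g

m ≈ 351 g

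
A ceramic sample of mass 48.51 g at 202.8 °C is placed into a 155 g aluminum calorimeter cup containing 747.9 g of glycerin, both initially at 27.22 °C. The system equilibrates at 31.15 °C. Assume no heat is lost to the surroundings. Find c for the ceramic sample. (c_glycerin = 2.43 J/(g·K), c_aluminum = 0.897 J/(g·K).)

Conservation of energy gives ΣQ = 0:
48.51·c·(31.15 − 202.8) + 747.9·2.43·(31.15 − 27.22) + 155·0.897·(31.15 − 27.22) = 0
-8326.7 c = -7688.8
c = -7688.8/-8326.7 ≈ 0.9234 J/(g·K)

c ≈ 0.923 J/(g·K)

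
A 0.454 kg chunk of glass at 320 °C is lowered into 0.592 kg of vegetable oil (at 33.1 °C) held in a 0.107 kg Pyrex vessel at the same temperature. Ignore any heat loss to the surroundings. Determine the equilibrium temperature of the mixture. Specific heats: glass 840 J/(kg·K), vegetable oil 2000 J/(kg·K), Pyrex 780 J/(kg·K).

T_f ≈ 99.5 °C

Setting the total heat transfer to zero:
0.454×840×(T − 320) + 0.592×2000×(T − 33.1) + 0.107×780×(T − 33.1) = 0
381.36(T − 320) + 1184(T − 33.1) + 83.46(T − 33.1) = 0
(381.36 + 1184 + 83.46) T = 381.36×320 + 1184×33.1 + 83.46×33.1
T = 163988 / 1648.8 = 99.5 °C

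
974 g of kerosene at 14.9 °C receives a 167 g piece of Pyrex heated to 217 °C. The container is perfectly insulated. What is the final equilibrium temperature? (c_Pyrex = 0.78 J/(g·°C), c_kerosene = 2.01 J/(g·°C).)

T_f ≈ 27.5 °C

Energy conservation, ΣQ = 0:
167×0.78×(T − 217) + 974×2.01×(T − 14.9) = 0
(130.26 + 1957.7) T = 130.26×217 + 1957.7×14.9
T ≈ 27.51 °C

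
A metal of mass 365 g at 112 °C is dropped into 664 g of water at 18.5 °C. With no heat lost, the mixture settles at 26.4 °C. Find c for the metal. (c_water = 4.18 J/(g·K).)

c ≈ 0.702 J/(g·K)

Energy conservation, ΣQ = 0:
365×c×(26.4 − 112) + 664×4.18×(26.4 − 18.5) = 0
-31244 c = -21927
c = -21927/-31244 ≈ 0.7018 J/(g·K)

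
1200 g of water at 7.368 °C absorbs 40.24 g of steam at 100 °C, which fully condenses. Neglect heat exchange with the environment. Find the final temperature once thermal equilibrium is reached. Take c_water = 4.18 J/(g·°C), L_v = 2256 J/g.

T_f ≈ 27.9 °C

Sum of m c ΔT and latent-heat terms is zero:
condense steam: −40.24×2256 = −90781
  condensate cools 100→T: 40.24×4.18×(T − 100) = 168.2(T − 100)
  water warms: 1200×4.18×(T − 7.368) = 5016(T − 7.368)
5184.2 T = 90781 + 16820 + 36958 = 144560
T ≈ 27.88 °C (< 100 °C, so full condensation is consistent).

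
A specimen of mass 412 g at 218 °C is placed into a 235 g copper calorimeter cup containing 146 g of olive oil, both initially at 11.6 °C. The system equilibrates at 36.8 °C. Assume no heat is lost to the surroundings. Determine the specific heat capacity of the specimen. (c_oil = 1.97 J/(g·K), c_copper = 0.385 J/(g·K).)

Conservation of energy gives ΣQ = 0:
412×c×(36.8 − 218) + 146×1.97×(36.8 − 11.6) + 235×0.385×(36.8 − 11.6) = 0
-74654 c = -9528
c = -9528/-74654 ≈ 0.1276 J/(g·K)

c ≈ 0.128 J/(g·K)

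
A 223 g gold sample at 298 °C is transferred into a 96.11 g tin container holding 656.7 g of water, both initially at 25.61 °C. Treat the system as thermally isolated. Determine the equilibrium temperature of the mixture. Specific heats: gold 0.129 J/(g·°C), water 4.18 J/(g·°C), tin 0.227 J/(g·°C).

T_f is the heat-capacity-weighted average of the initial temperatures:
T_f = (28.77*298 + 2745*25.61 + 21.82*25.61) / (28.77 + 2745 + 21.82)
    = 79431 / 2795.6 ≈ 28.41 °C

T_f ≈ 28.4 °C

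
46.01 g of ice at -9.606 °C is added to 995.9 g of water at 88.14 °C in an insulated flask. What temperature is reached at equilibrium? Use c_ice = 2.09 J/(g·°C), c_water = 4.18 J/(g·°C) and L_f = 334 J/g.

Energy balance with sensible and latent terms:
warm ice to 0 °C: 46.01·2.09·(0 − (-9.606)) = 923.72
  latent heat to melt: 46.01·334 = 15367
  warm the meltwater: 192.32 T
  water: 4162.9(T − 88.14)
4355.2 T = 366915 − 16291 = 350624
T ≈ 80.51 °C. Since T > 0 °C, the all-ice-melts assumption holds.

T_f ≈ 80.5 °C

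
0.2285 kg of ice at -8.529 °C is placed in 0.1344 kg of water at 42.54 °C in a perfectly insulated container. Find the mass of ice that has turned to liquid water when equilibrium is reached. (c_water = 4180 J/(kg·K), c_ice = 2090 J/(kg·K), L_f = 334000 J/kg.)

Cooling the water to 0 °C releases 0.1344·4180·42.54 = 23899 J.
Of that, 0.2285·2090·8.529 = 4073.2 J goes to bring the ice to 0 °C, leaving 19825 J.
Melting all 0.2285 kg of ice would need 0.2285·334000 = 76319 J.
Since 19825 < 76319 J, not all the ice melts; equilibrium is at 0 °C.
Mass melted = 19825/334000 ≈ 0.05936 kg.

m_melted ≈ 0.0594 kg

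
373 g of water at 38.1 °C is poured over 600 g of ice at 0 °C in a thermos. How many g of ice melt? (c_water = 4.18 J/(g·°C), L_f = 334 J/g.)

Heat available from the water dropping to 0 °C: 373×4.18×38.1 = 59403 J.
To melt every bit of ice: 600×334 = 200400 J.
59403 J < 200400 J, so only part of the ice melts and the system sits at 0 °C.
m_melted×334 = 59403  ⇒  m_melted ≈ 177.9 g.

m_melted ≈ 178 g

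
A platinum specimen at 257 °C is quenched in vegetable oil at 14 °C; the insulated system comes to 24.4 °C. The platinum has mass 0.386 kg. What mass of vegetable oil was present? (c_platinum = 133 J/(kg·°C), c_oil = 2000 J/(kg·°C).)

m ≈ 0.574 kg

Heat lost by the platinum = heat gained by the oil:
0.386×133×(257 − 24.4) = m×2000×(24.4 − 14)
20800 m = 11941  ⇒  m ≈ 0.5741 kg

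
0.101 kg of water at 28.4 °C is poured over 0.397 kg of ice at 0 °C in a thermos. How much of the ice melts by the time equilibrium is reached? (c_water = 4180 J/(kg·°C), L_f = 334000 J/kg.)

Heat available from the water dropping to 0 °C: 0.101·4180·28.4 = 11990 J.
Fully melting the ice requires m_ice L_f = 0.397·334000 = 132598 J.
11990 J < 132598 J, so only part of the ice melts and the system sits at 0 °C.
Mass melted = 11990/334000 ≈ 0.0359 kg.

m_melted ≈ 0.0359 kg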